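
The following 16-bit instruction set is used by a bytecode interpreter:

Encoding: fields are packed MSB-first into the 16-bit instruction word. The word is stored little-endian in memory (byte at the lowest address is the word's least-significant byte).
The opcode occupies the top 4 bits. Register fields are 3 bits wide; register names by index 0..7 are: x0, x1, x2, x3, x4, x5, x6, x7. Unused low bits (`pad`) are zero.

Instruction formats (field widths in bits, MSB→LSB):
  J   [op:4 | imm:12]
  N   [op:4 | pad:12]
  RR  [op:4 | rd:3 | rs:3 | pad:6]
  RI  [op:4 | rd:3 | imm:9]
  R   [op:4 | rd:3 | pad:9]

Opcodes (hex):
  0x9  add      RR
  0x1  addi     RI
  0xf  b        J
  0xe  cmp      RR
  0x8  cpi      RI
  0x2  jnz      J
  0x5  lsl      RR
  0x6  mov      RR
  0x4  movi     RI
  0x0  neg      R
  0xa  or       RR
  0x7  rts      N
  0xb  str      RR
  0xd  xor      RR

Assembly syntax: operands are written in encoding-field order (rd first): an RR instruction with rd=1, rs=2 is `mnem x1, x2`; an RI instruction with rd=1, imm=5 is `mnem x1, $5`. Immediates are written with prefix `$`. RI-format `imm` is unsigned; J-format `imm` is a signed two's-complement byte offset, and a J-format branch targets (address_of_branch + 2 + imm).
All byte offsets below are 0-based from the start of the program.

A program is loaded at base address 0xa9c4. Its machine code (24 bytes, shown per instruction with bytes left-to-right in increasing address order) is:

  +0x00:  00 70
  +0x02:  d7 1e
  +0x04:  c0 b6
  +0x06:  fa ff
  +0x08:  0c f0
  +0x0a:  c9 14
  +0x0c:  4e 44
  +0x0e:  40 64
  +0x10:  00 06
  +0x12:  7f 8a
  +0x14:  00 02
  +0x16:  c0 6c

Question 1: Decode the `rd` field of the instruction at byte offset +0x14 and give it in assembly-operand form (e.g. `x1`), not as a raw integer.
+0x14: 00 02 ⇒ word 0x0200 (little)
  top 4b → 0x0 → neg [R]
  rd: (w>>9)&0x7=0x1 → x1

x1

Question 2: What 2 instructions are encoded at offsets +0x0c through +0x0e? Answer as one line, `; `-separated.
movi x2, $78; mov x2, x1

[0c] 4e 44 → 0x444e
  op=0x444e>>12=0x4 ⇒ movi (RI)
  [11:9] rd=2 = x2
  [8:0] imm=78 = $78
[0e] 40 64 → 0x6440
  op=0x6440>>12=0x6 ⇒ mov (RR)
  [11:9] rd=2 = x2
  [8:6] rs=1 = x1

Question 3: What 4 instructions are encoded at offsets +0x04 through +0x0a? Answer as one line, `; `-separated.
str x3, x3; b $-6; b $12; addi x2, $201

[04] c0 b6 → 0xb6c0
  top 4b → 0xb → str [RR]
  rd: (w>>9)&0x7=0x3 → x3
  rs: (w>>6)&0x7=0x3 → x3
[06] fa ff → 0xfffa
  top 4b → 0xf → b [J]
  imm: (w>>0)&0xfff=0xffa (s12→-6) → $-6
[08] 0c f0 → 0xf00c
  top 4b → 0xf → b [J]
  imm: (w>>0)&0xfff=0xc → $12
[0a] c9 14 → 0x14c9
  top 4b → 0x1 → addi [RI]
  rd: (w>>9)&0x7=0x2 → x2
  imm: (w>>0)&0x1ff=0xc9 → $201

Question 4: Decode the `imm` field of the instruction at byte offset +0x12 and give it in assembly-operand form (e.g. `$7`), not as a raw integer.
$127

@+12  little-endian(7f 8a) = 0x8a7f
  top 4b → 0x8 → cpi [RI]
  rd: (w>>9)&0x7=0x5 → x5
  imm: (w>>0)&0x1ff=0x7f → $127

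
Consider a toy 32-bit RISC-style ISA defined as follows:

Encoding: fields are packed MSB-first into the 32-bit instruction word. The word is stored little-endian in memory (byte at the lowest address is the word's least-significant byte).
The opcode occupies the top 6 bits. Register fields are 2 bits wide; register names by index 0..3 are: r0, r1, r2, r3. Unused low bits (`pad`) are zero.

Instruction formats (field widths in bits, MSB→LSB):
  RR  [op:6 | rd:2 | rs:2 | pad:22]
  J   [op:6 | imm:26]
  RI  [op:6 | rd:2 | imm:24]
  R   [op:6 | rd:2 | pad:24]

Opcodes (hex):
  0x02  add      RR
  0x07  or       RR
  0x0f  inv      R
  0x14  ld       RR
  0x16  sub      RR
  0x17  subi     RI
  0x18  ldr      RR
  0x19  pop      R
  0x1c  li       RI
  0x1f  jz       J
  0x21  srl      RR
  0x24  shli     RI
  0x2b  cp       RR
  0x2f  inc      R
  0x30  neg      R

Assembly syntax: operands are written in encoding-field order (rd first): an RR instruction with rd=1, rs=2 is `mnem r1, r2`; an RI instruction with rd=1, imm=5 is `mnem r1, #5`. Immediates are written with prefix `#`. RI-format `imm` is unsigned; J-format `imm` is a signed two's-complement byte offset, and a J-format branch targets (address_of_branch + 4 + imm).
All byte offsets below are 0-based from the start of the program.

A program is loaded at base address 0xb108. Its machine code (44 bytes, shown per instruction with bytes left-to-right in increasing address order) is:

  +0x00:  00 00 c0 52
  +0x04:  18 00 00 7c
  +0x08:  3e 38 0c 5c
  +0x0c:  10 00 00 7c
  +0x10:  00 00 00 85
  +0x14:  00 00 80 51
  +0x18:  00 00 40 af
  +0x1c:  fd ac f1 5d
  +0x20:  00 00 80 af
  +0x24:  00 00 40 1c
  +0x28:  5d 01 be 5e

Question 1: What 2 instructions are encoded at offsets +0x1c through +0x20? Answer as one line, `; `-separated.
+0x1c: fd ac f1 5d ⇒ word 0x5df1acfd (little)
  op=0x5df1acfd>>26=0x17 ⇒ subi (RI)
  [25:24] rd=1 = r1
  [23:0] imm=15838461 = #15838461
+0x20: 00 00 80 af ⇒ word 0xaf800000 (little)
  op=0xaf800000>>26=0x2b ⇒ cp (RR)
  [25:24] rd=3 = r3
  [23:22] rs=2 = r2

subi r1, #15838461; cp r3, r2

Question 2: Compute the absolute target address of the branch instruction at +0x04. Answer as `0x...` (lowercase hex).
0xb128

+0x04: 18 00 00 7c ⇒ word 0x7c000018 (little)
  opcode bits[31:26]=0x1f: jz/J
  imm: (w>>0)&0x3ffffff=0x18 → #24
  target = base 0xb108 + off 0x04 + 4 + imm 24 = 0xb128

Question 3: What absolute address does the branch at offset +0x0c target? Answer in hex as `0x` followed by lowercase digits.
0xb128

@+0c  little-endian(10 00 00 7c) = 0x7c000010
  top 6b → 0x1f → jz [J]
  imm@[25:0]=0x10 ⇒ #16
  target = base 0xb108 + off 0x0c + 4 + imm 16 = 0xb128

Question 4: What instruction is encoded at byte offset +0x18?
@+18  little-endian(00 00 40 af) = 0xaf400000
  op=0xaf400000>>26=0x2b ⇒ cp (RR)
  rd@[25:24]=0x3 ⇒ r3
  rs@[23:22]=0x1 ⇒ r1

cp r3, r1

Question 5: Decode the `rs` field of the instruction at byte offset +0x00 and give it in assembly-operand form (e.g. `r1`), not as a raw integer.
r3

+0x00: 00 00 c0 52 ⇒ word 0x52c00000 (little)
  top 6b → 0x14 → ld [RR]
  rd: (w>>24)&0x3=0x2 → r2
  rs: (w>>22)&0x3=0x3 → r3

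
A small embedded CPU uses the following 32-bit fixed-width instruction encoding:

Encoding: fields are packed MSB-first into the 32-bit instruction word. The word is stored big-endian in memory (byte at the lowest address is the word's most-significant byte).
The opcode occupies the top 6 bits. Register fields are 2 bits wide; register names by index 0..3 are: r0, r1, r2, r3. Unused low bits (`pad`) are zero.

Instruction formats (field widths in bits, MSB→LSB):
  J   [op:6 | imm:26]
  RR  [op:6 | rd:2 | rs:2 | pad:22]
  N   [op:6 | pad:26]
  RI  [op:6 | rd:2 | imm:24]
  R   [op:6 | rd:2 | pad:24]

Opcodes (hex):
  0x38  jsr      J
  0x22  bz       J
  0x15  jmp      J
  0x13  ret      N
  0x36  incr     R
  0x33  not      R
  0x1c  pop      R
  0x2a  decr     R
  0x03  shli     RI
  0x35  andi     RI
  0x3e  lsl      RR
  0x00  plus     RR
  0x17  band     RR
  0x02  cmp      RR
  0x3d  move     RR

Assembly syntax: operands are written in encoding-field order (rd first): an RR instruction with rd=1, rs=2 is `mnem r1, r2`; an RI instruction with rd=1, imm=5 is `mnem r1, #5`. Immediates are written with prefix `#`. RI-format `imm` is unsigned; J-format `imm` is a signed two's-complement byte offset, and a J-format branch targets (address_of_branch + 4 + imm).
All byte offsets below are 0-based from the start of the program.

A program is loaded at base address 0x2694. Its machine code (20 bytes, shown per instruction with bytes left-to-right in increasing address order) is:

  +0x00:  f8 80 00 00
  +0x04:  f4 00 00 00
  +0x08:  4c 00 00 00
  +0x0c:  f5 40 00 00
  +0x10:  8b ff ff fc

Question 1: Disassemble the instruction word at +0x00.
lsl r0, r2

[00] f8 80 00 00 → 0xf8800000
  top 6b → 0x3e → lsl [RR]
  rd@[25:24]=0x0 ⇒ r0
  rs@[23:22]=0x2 ⇒ r2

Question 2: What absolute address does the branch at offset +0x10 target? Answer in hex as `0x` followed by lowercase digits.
0x26a4

@+10  big-endian(8b ff ff fc) = 0x8bfffffc
  op=0x8bfffffc>>26=0x22 ⇒ bz (J)
  imm: (w>>0)&0x3ffffff=0x3fffffc (s26→-4) → #-4
  target = base 0x2694 + off 0x10 + 4 + imm -4 = 0x26a4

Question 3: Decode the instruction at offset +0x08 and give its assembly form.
ret

@+08  big-endian(4c 00 00 00) = 0x4c000000
  top 6b → 0x13 → ret [N]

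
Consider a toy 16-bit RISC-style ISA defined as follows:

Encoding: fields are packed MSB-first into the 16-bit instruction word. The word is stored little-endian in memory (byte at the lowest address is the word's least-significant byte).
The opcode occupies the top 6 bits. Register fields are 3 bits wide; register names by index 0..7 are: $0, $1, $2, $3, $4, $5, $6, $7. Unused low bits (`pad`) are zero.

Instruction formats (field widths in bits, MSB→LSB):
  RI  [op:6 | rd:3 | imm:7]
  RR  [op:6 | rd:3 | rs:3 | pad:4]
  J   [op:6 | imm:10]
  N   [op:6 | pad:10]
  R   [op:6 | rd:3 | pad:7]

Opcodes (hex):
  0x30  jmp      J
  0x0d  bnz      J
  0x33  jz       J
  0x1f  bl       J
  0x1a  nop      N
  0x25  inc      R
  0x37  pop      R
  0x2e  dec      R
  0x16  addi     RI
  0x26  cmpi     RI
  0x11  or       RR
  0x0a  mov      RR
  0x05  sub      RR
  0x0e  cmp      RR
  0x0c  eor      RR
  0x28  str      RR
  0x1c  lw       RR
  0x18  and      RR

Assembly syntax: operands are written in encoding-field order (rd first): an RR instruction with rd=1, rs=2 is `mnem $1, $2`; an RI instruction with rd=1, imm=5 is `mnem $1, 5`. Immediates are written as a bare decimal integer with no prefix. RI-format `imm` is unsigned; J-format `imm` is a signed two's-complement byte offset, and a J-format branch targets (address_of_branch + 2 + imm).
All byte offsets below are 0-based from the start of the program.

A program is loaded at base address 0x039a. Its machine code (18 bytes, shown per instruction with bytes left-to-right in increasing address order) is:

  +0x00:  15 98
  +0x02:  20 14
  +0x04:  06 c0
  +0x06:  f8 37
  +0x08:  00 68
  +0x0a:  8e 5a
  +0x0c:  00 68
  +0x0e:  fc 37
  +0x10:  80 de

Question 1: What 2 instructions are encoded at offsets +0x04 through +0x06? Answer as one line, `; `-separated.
jmp 6; bnz -8

[04] 06 c0 → 0xc006
  top 6b → 0x30 → jmp [J]
  imm@[9:0]=0x6 ⇒ 6
[06] f8 37 → 0x37f8
  top 6b → 0xd → bnz [J]
  imm@[9:0]=0x3f8 (s10→-8) ⇒ -8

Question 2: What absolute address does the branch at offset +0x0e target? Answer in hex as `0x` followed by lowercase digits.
[0e] fc 37 → 0x37fc
  op=0x37fc>>10=0xd ⇒ bnz (J)
  imm: (w>>0)&0x3ff=0x3fc (s10→-4) → -4
  target = base 0x039a + off 0x0e + 2 + imm -4 = 0x03a6

0x03a6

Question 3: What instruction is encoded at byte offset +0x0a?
addi $5, 14

off 0x0a: read 8e 5a as little → 0x5a8e
  top 6b → 0x16 → addi [RI]
  rd@[9:7]=0x5 ⇒ $5
  imm@[6:0]=0xe ⇒ 14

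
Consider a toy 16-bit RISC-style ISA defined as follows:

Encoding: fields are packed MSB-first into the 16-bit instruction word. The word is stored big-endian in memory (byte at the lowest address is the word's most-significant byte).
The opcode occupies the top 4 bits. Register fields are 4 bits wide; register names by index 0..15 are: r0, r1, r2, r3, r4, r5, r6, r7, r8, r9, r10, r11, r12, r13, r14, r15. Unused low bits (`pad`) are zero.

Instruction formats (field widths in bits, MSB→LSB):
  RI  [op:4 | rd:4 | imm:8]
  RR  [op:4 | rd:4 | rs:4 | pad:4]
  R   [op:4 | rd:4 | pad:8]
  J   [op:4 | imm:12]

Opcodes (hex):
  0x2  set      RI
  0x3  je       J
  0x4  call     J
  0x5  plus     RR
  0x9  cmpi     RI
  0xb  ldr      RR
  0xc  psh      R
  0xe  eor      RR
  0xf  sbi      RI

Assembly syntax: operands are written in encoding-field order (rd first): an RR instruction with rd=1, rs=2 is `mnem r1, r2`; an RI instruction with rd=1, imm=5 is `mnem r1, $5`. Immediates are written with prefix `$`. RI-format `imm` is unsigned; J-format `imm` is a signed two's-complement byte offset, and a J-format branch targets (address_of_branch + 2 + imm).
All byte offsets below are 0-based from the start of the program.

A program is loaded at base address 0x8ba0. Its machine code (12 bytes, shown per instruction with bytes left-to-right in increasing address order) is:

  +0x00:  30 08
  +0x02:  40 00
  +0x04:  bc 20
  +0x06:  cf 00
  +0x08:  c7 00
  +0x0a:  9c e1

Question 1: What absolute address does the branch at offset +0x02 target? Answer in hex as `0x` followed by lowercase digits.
off 0x02: read 40 00 as big → 0x4000
  top 4b → 0x4 → call [J]
  [11:0] imm=0 = $0
  target = base 0x8ba0 + off 0x02 + 2 + imm 0 = 0x8ba4

0x8ba4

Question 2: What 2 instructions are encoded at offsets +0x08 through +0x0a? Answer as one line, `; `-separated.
off 0x08: read c7 00 as big → 0xc700
  op=0xc700>>12=0xc ⇒ psh (R)
  [11:8] rd=7 = r7
off 0x0a: read 9c e1 as big → 0x9ce1
  op=0x9ce1>>12=0x9 ⇒ cmpi (RI)
  [11:8] rd=12 = r12
  [7:0] imm=225 = $225

psh r7; cmpi r12, $225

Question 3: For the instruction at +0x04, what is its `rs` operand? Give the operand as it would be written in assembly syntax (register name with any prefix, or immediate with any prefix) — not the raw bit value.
+0x04: bc 20 ⇒ word 0xbc20 (big)
  op=0xbc20>>12=0xb ⇒ ldr (RR)
  [11:8] rd=12 = r12
  [7:4] rs=2 = r2

r2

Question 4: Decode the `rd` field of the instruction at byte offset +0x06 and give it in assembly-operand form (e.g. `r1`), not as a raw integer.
r15

off 0x06: read cf 00 as big → 0xcf00
  top 4b → 0xc → psh [R]
  rd@[11:8]=0xf ⇒ r15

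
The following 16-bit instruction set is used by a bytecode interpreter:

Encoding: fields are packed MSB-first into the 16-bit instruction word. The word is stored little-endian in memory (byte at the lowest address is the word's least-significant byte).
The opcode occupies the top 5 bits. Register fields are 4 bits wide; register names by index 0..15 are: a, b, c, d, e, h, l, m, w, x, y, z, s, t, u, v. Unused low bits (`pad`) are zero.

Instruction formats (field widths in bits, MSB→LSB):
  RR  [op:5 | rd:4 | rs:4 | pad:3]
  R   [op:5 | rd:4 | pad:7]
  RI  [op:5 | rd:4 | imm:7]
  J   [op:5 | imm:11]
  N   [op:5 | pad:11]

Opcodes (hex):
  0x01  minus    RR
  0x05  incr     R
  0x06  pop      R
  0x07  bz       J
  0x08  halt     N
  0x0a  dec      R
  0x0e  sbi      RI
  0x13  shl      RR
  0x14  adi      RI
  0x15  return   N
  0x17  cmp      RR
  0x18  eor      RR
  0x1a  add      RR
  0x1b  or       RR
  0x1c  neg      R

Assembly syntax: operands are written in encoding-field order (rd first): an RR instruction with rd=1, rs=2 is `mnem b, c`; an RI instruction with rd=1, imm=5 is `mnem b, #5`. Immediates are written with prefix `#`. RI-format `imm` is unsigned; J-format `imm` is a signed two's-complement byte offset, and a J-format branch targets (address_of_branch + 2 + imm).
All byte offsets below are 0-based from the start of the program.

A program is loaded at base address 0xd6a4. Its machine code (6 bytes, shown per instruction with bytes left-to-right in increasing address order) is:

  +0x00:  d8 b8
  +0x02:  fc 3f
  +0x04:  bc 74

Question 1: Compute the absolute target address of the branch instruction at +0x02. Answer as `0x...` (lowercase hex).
0xd6a4

[02] fc 3f → 0x3ffc
  op=0x3ffc>>11=0x7 ⇒ bz (J)
  imm: (w>>0)&0x7ff=0x7fc (s11→-4) → #-4
  target = base 0xd6a4 + off 0x02 + 2 + imm -4 = 0xd6a4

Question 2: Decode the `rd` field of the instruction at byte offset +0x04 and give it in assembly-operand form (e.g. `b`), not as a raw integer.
[04] bc 74 → 0x74bc
  top 5b → 0xe → sbi [RI]
  [10:7] rd=9 = x
  [6:0] imm=60 = #60

x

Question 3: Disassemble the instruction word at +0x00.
+0x00: d8 b8 ⇒ word 0xb8d8 (little)
  top 5b → 0x17 → cmp [RR]
  rd@[10:7]=0x1 ⇒ b
  rs@[6:3]=0xb ⇒ z

cmp b, z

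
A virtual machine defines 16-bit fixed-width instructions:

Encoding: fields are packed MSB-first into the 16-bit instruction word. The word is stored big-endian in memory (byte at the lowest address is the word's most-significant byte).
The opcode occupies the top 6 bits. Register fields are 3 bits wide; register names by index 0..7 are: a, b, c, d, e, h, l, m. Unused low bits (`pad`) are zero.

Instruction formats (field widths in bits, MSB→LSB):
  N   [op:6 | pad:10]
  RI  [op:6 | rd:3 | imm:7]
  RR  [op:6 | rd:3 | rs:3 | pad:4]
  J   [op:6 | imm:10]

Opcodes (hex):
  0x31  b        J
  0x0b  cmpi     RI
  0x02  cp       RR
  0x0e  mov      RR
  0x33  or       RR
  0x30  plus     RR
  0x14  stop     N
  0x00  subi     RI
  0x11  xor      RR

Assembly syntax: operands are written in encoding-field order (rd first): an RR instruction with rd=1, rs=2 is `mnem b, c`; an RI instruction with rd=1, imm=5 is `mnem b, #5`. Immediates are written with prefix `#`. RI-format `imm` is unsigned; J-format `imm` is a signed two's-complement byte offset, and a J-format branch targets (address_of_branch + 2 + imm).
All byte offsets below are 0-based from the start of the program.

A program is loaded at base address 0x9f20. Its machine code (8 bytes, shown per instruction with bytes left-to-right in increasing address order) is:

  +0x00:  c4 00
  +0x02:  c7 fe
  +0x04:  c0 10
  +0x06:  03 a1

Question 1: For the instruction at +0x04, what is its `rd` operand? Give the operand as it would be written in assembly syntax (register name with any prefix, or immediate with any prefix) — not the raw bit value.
a

[04] c0 10 → 0xc010
  op=0xc010>>10=0x30 ⇒ plus (RR)
  [9:7] rd=0 = a
  [6:4] rs=1 = b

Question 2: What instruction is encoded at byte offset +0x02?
b #-2

off 0x02: read c7 fe as big → 0xc7fe
  opcode bits[15:10]=0x31: b/J
  imm@[9:0]=0x3fe (s10→-2) ⇒ #-2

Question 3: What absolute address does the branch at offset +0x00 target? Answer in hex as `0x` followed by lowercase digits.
+0x00: c4 00 ⇒ word 0xc400 (big)
  op=0xc400>>10=0x31 ⇒ b (J)
  imm@[9:0]=0x0 ⇒ #0
  target = base 0x9f20 + off 0x00 + 2 + imm 0 = 0x9f22

0x9f22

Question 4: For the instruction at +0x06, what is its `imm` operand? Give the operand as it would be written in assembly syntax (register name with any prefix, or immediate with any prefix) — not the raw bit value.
#33

off 0x06: read 03 a1 as big → 0x03a1
  opcode bits[15:10]=0x0: subi/RI
  [9:7] rd=7 = m
  [6:0] imm=33 = #33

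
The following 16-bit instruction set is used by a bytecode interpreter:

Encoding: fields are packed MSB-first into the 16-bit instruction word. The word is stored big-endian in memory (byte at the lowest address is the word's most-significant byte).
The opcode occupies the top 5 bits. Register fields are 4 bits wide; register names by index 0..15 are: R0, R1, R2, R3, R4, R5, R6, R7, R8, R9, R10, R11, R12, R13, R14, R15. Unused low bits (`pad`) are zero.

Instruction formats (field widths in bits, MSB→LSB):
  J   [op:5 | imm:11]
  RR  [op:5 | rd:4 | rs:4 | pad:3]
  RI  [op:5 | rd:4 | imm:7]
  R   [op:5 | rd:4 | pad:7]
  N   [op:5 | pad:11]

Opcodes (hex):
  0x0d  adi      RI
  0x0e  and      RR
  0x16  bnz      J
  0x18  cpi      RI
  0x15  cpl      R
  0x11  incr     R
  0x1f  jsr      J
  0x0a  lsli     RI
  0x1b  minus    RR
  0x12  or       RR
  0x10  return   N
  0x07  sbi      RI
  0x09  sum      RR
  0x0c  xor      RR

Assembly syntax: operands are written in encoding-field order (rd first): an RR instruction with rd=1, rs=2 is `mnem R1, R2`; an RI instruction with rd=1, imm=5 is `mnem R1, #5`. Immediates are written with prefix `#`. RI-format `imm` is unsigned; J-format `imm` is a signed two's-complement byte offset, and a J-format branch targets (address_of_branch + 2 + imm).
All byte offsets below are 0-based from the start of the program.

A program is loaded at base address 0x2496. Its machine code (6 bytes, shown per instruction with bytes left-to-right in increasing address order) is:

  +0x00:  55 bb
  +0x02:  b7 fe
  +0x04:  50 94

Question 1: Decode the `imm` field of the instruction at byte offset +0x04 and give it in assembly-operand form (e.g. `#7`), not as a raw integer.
#20

+0x04: 50 94 ⇒ word 0x5094 (big)
  opcode bits[15:11]=0xa: lsli/RI
  rd@[10:7]=0x1 ⇒ R1
  imm@[6:0]=0x14 ⇒ #20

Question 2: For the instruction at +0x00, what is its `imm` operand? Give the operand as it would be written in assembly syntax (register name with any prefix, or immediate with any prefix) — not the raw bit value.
@+00  big-endian(55 bb) = 0x55bb
  op=0x55bb>>11=0xa ⇒ lsli (RI)
  rd: (w>>7)&0xf=0xb → R11
  imm: (w>>0)&0x7f=0x3b → #59

#59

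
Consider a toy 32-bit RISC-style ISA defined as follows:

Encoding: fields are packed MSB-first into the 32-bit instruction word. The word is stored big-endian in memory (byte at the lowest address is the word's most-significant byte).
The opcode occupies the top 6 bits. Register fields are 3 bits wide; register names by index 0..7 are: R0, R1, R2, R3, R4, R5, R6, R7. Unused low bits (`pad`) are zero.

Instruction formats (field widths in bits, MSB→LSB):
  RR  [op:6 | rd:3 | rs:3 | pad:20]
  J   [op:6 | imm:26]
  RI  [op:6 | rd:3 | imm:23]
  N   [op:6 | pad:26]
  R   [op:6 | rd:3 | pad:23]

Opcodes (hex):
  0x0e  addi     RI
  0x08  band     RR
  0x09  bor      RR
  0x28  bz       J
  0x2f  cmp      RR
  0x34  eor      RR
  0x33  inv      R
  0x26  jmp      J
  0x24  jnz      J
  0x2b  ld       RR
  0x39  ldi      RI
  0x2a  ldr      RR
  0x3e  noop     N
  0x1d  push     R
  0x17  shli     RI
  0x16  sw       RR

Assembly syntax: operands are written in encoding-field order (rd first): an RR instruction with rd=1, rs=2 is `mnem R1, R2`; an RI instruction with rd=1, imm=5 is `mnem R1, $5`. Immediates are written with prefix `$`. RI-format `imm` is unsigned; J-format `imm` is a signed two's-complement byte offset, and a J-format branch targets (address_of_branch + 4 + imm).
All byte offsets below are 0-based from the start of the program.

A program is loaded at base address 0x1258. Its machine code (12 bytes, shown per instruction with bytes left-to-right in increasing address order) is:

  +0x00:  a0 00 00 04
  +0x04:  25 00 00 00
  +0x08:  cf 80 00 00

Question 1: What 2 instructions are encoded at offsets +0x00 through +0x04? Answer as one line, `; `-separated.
bz $4; bor R2, R0

[00] a0 00 00 04 → 0xa0000004
  opcode bits[31:26]=0x28: bz/J
  imm: (w>>0)&0x3ffffff=0x4 → $4
[04] 25 00 00 00 → 0x25000000
  opcode bits[31:26]=0x9: bor/RR
  rd: (w>>23)&0x7=0x2 → R2
  rs: (w>>20)&0x7=0x0 → R0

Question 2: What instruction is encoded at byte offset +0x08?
inv R7

@+08  big-endian(cf 80 00 00) = 0xcf800000
  top 6b → 0x33 → inv [R]
  rd: (w>>23)&0x7=0x7 → R7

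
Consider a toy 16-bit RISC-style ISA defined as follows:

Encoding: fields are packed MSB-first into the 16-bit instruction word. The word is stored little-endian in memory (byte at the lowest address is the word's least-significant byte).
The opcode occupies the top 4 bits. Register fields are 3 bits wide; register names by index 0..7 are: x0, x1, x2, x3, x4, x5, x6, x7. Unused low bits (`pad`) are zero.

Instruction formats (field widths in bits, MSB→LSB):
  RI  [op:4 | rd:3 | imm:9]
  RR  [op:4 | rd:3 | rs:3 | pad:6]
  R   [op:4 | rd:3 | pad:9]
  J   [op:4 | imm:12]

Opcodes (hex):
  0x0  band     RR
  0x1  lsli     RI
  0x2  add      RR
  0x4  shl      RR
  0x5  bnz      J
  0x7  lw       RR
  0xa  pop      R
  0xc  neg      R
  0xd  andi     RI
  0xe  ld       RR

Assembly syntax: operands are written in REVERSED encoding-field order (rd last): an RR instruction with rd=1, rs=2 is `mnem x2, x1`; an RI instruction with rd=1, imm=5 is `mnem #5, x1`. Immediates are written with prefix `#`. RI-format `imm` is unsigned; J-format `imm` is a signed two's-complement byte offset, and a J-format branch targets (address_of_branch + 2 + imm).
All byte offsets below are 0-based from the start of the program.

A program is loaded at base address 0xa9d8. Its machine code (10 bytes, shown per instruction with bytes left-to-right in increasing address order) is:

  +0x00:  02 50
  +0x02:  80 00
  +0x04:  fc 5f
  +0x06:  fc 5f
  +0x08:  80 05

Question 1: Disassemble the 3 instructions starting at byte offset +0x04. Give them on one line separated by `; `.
+0x04: fc 5f ⇒ word 0x5ffc (little)
  top 4b → 0x5 → bnz [J]
  imm@[11:0]=0xffc (s12→-4) ⇒ #-4
+0x06: fc 5f ⇒ word 0x5ffc (little)
  top 4b → 0x5 → bnz [J]
  imm@[11:0]=0xffc (s12→-4) ⇒ #-4
+0x08: 80 05 ⇒ word 0x0580 (little)
  top 4b → 0x0 → band [RR]
  rd@[11:9]=0x2 ⇒ x2
  rs@[8:6]=0x6 ⇒ x6

bnz #-4; bnz #-4; band x6, x2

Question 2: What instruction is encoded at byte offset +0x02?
band x2, x0

+0x02: 80 00 ⇒ word 0x0080 (little)
  op=0x0080>>12=0x0 ⇒ band (RR)
  rd: (w>>9)&0x7=0x0 → x0
  rs: (w>>6)&0x7=0x2 → x2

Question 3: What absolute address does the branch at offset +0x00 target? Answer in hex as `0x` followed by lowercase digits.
+0x00: 02 50 ⇒ word 0x5002 (little)
  op=0x5002>>12=0x5 ⇒ bnz (J)
  imm@[11:0]=0x2 ⇒ #2
  target = base 0xa9d8 + off 0x00 + 2 + imm 2 = 0xa9dc

0xa9dc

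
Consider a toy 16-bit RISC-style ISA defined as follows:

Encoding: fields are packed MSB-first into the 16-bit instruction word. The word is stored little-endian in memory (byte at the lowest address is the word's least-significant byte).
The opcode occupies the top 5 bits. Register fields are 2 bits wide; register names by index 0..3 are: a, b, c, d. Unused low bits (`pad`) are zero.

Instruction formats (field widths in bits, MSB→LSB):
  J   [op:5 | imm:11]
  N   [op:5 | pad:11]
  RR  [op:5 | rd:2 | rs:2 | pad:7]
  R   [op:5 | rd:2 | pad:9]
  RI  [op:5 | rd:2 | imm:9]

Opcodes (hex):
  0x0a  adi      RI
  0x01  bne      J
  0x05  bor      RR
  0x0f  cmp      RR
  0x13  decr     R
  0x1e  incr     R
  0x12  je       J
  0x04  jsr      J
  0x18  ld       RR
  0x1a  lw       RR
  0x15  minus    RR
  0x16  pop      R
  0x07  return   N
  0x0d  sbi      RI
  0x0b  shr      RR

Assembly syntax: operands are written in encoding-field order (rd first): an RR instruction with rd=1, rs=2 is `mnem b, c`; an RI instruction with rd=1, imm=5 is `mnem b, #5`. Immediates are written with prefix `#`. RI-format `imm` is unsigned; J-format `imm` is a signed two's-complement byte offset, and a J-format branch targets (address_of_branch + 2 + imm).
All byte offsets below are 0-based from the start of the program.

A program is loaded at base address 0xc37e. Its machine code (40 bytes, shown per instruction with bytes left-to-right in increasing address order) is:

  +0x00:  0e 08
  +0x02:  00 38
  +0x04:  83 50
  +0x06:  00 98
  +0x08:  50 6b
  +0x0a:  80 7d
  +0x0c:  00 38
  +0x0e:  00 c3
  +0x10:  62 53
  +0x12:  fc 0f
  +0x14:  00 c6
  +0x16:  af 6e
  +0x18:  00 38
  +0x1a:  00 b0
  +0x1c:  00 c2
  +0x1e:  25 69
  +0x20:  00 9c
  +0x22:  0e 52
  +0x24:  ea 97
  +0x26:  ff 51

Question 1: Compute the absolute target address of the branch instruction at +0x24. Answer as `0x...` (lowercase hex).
0xc38e

off 0x24: read ea 97 as little → 0x97ea
  top 5b → 0x12 → je [J]
  [10:0] imm=2026 (s11→-22) = #-22
  target = base 0xc37e + off 0x24 + 2 + imm -22 = 0xc38e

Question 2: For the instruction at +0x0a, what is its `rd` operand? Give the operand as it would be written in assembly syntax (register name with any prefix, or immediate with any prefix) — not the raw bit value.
[0a] 80 7d → 0x7d80
  op=0x7d80>>11=0xf ⇒ cmp (RR)
  rd@[10:9]=0x2 ⇒ c
  rs@[8:7]=0x3 ⇒ d

c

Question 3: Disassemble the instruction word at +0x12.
+0x12: fc 0f ⇒ word 0x0ffc (little)
  opcode bits[15:11]=0x1: bne/J
  imm@[10:0]=0x7fc (s11→-4) ⇒ #-4

bne #-4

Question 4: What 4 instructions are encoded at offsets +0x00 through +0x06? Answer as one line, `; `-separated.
@+00  little-endian(0e 08) = 0x080e
  top 5b → 0x1 → bne [J]
  [10:0] imm=14 = #14
@+02  little-endian(00 38) = 0x3800
  top 5b → 0x7 → return [N]
@+04  little-endian(83 50) = 0x5083
  top 5b → 0xa → adi [RI]
  [10:9] rd=0 = a
  [8:0] imm=131 = #131
@+06  little-endian(00 98) = 0x9800
  top 5b → 0x13 → decr [R]
  [10:9] rd=0 = a

bne #14; return; adi a, #131; decr a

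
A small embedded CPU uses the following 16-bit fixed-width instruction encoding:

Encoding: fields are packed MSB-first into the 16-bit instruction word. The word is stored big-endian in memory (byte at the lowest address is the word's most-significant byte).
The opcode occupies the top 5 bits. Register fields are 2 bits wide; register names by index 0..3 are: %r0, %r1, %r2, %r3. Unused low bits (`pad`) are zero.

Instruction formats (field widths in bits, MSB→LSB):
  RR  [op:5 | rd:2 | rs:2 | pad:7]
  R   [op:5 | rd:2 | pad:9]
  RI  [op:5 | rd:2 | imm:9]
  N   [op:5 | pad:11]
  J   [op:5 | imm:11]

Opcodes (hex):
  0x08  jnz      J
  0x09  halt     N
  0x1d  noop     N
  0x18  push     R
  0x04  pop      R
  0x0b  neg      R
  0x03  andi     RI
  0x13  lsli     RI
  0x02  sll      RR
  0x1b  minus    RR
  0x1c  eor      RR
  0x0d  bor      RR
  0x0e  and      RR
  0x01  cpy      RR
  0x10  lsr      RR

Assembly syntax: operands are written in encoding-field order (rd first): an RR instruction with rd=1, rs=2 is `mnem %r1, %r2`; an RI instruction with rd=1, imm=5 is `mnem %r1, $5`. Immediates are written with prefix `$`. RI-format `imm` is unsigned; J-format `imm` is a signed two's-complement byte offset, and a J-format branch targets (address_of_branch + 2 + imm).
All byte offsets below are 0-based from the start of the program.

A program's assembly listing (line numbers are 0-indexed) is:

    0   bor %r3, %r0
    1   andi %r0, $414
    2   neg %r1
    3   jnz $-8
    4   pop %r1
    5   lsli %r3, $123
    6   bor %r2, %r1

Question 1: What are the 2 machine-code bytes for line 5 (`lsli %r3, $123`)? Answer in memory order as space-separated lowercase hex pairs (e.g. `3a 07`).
9e 7b

5. lsli fields op=0x13:5|rd=3:2|imm=123:9 → word 9e7bh → 9e 7b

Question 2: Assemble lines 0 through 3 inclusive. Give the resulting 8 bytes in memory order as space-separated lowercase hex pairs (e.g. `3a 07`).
6e 00 19 9e 5a 00 47 f8

line 0 (bor): pack op=0xd:5|rd=3:2|rs=0:2|pad=0:7 = 0x6e00; big→ 6e 00
line 1 (andi): pack op=0x3:5|rd=0:2|imm=414:9 = 0x199e; big→ 19 9e
line 2 (neg): pack op=0xb:5|rd=1:2|pad=0:9 = 0x5a00; big→ 5a 00
line 3 (jnz): pack op=0x8:5|imm=-8:11 = 0x47f8; big→ 47 f8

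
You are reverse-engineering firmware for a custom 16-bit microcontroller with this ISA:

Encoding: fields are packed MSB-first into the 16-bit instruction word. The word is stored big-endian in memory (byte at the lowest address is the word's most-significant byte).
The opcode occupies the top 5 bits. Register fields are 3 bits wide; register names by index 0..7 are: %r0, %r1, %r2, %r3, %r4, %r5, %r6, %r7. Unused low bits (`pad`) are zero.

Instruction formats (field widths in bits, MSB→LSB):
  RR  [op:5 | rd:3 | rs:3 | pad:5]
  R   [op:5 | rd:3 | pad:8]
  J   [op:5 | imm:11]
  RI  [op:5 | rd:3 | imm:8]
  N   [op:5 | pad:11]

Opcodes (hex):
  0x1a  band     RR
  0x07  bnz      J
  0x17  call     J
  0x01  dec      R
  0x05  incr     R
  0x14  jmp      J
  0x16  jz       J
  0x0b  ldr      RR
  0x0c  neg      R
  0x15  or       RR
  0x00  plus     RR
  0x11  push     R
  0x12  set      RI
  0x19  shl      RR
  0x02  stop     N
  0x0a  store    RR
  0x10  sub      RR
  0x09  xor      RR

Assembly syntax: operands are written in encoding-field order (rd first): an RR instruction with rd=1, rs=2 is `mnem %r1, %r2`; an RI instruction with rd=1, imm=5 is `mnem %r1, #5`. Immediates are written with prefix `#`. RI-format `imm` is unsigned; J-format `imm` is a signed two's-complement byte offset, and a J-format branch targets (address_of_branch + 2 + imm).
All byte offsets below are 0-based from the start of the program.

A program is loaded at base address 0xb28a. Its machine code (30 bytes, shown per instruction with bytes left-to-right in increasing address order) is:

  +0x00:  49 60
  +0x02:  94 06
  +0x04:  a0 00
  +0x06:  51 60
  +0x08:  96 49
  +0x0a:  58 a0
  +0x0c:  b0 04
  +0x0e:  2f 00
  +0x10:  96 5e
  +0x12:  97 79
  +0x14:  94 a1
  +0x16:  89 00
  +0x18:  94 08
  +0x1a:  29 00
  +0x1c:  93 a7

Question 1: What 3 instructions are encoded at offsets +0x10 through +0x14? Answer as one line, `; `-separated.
[10] 96 5e → 0x965e
  top 5b → 0x12 → set [RI]
  [10:8] rd=6 = %r6
  [7:0] imm=94 = #94
[12] 97 79 → 0x9779
  top 5b → 0x12 → set [RI]
  [10:8] rd=7 = %r7
  [7:0] imm=121 = #121
[14] 94 a1 → 0x94a1
  top 5b → 0x12 → set [RI]
  [10:8] rd=4 = %r4
  [7:0] imm=161 = #161

set %r6, #94; set %r7, #121; set %r4, #161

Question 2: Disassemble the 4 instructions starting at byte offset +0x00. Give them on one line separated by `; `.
xor %r1, %r3; set %r4, #6; jmp #0; store %r1, %r3

@+00  big-endian(49 60) = 0x4960
  op=0x4960>>11=0x9 ⇒ xor (RR)
  rd: (w>>8)&0x7=0x1 → %r1
  rs: (w>>5)&0x7=0x3 → %r3
@+02  big-endian(94 06) = 0x9406
  op=0x9406>>11=0x12 ⇒ set (RI)
  rd: (w>>8)&0x7=0x4 → %r4
  imm: (w>>0)&0xff=0x6 → #6
@+04  big-endian(a0 00) = 0xa000
  op=0xa000>>11=0x14 ⇒ jmp (J)
  imm: (w>>0)&0x7ff=0x0 → #0
@+06  big-endian(51 60) = 0x5160
  op=0x5160>>11=0xa ⇒ store (RR)
  rd: (w>>8)&0x7=0x1 → %r1
  rs: (w>>5)&0x7=0x3 → %r3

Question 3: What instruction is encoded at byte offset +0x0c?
jz #4

+0x0c: b0 04 ⇒ word 0xb004 (big)
  op=0xb004>>11=0x16 ⇒ jz (J)
  imm@[10:0]=0x4 ⇒ #4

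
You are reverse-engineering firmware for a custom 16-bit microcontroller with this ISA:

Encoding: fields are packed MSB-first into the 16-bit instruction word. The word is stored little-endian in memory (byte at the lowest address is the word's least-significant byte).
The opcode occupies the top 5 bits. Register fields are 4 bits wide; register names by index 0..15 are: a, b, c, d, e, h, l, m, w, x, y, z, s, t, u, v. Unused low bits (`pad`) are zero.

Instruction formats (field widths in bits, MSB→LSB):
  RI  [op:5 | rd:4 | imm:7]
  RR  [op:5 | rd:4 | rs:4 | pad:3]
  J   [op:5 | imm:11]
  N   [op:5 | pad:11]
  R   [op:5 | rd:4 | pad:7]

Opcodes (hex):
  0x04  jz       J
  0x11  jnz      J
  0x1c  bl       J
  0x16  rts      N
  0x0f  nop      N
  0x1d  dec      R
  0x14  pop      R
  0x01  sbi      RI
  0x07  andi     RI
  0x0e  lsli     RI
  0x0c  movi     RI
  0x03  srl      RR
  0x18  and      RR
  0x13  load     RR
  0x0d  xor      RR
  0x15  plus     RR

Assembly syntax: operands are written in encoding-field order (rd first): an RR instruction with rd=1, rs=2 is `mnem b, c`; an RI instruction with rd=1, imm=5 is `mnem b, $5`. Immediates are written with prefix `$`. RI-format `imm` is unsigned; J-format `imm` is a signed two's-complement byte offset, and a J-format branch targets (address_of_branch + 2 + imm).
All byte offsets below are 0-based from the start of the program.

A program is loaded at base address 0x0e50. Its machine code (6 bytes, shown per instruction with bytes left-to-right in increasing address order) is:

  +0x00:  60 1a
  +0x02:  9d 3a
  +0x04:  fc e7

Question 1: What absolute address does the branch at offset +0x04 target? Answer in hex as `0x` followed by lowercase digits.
0x0e52

[04] fc e7 → 0xe7fc
  top 5b → 0x1c → bl [J]
  imm@[10:0]=0x7fc (s11→-4) ⇒ $-4
  target = base 0x0e50 + off 0x04 + 2 + imm -4 = 0x0e52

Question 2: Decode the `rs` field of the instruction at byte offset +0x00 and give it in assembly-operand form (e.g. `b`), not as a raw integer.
[00] 60 1a → 0x1a60
  op=0x1a60>>11=0x3 ⇒ srl (RR)
  [10:7] rd=4 = e
  [6:3] rs=12 = s

s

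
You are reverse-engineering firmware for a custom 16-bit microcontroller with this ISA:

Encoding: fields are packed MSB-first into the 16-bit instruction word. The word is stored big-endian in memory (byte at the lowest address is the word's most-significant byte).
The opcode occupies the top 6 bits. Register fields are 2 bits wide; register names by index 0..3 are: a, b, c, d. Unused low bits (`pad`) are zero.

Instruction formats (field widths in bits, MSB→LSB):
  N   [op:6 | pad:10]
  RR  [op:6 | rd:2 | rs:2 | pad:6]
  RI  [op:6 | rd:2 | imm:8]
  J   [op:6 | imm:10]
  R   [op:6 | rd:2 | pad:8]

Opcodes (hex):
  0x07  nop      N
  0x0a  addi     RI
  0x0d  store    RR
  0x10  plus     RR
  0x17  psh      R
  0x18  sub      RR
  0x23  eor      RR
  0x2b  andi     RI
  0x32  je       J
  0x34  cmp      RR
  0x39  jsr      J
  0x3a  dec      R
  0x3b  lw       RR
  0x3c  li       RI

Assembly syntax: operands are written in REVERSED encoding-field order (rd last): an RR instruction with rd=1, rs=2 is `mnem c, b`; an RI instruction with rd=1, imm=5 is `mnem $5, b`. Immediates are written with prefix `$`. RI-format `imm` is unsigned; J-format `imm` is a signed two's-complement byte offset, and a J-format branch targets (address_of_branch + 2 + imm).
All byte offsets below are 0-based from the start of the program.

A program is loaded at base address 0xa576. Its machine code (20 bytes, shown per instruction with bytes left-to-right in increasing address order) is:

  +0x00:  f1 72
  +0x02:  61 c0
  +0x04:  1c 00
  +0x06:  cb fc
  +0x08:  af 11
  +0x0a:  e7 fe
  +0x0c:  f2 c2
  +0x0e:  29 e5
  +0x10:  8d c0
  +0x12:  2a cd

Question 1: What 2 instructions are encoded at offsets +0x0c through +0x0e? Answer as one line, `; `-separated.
[0c] f2 c2 → 0xf2c2
  op=0xf2c2>>10=0x3c ⇒ li (RI)
  rd: (w>>8)&0x3=0x2 → c
  imm: (w>>0)&0xff=0xc2 → $194
[0e] 29 e5 → 0x29e5
  op=0x29e5>>10=0xa ⇒ addi (RI)
  rd: (w>>8)&0x3=0x1 → b
  imm: (w>>0)&0xff=0xe5 → $229

li $194, c; addi $229, b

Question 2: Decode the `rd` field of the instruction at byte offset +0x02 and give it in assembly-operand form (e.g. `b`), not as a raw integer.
@+02  big-endian(61 c0) = 0x61c0
  top 6b → 0x18 → sub [RR]
  rd@[9:8]=0x1 ⇒ b
  rs@[7:6]=0x3 ⇒ d

b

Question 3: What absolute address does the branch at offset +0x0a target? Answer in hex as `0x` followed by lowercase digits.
off 0x0a: read e7 fe as big → 0xe7fe
  opcode bits[15:10]=0x39: jsr/J
  imm: (w>>0)&0x3ff=0x3fe (s10→-2) → $-2
  target = base 0xa576 + off 0x0a + 2 + imm -2 = 0xa580

0xa580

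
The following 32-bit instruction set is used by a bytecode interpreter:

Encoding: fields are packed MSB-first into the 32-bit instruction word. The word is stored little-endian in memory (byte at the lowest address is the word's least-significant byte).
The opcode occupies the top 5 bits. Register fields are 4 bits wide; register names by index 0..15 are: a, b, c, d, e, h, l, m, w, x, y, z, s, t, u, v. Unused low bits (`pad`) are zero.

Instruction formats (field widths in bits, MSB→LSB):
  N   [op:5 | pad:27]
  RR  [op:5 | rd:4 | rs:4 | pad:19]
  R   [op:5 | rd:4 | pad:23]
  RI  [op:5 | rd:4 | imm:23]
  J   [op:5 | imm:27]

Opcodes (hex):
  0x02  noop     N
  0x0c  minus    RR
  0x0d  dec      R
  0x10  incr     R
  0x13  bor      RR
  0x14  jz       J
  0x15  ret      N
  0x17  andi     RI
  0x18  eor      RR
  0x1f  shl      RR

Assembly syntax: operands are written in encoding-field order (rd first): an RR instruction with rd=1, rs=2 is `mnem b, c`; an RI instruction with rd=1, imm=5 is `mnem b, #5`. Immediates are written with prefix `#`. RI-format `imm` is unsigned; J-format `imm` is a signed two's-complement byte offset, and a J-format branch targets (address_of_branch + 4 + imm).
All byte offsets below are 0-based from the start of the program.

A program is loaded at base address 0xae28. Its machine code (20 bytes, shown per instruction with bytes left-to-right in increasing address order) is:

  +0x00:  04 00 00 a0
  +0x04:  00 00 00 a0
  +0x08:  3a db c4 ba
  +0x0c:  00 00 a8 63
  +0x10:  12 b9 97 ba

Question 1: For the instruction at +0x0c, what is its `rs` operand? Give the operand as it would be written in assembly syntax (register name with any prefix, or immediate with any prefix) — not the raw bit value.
+0x0c: 00 00 a8 63 ⇒ word 0x63a80000 (little)
  top 5b → 0xc → minus [RR]
  rd: (w>>23)&0xf=0x7 → m
  rs: (w>>19)&0xf=0x5 → h

h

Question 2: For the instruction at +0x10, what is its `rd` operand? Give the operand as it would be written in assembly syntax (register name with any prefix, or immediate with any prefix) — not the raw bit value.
off 0x10: read 12 b9 97 ba as little → 0xba97b912
  op=0xba97b912>>27=0x17 ⇒ andi (RI)
  rd: (w>>23)&0xf=0x5 → h
  imm: (w>>0)&0x7fffff=0x17b912 → #1554706

h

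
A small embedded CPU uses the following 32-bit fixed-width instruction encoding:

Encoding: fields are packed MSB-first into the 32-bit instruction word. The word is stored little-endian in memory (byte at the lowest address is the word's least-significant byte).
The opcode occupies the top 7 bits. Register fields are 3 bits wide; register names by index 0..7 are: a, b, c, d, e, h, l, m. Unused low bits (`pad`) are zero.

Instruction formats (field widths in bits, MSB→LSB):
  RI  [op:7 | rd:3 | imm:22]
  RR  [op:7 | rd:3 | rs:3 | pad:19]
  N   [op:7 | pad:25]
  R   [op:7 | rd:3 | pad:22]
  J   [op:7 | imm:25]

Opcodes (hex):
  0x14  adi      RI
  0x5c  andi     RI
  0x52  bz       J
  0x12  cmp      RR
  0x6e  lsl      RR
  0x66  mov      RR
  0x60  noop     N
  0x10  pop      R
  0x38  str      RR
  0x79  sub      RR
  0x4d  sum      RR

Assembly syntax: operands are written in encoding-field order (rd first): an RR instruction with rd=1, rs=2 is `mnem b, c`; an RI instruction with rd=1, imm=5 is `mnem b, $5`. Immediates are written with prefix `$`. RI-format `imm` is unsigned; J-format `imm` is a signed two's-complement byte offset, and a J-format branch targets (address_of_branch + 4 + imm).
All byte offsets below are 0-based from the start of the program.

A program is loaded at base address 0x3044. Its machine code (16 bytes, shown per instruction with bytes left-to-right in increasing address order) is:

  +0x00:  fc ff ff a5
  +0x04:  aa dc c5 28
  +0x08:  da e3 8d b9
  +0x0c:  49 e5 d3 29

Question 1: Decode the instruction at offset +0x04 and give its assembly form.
+0x04: aa dc c5 28 ⇒ word 0x28c5dcaa (little)
  top 7b → 0x14 → adi [RI]
  rd: (w>>22)&0x7=0x3 → d
  imm: (w>>0)&0x3fffff=0x5dcaa → $384170

adi d, $384170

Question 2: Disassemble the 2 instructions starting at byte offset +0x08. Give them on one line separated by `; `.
off 0x08: read da e3 8d b9 as little → 0xb98de3da
  top 7b → 0x5c → andi [RI]
  [24:22] rd=6 = l
  [21:0] imm=910298 = $910298
off 0x0c: read 49 e5 d3 29 as little → 0x29d3e549
  top 7b → 0x14 → adi [RI]
  [24:22] rd=7 = m
  [21:0] imm=1303881 = $1303881

andi l, $910298; adi m, $1303881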